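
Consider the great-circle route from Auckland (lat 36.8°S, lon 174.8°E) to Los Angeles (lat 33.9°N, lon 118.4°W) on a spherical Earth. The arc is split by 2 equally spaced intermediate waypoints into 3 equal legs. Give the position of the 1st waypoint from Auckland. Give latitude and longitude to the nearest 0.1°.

Convert each endpoint to a unit vector on the sphere (x = cos φ cos λ, y = cos φ sin λ, z = sin φ).
The central angle between the endpoints is δ = arccos(p₁·p₂) ≈ 1.643 rad (94.1°).
Interpolate at f = 1/3 with slerp weights a = sin((1−f)δ)/sin δ ≈ 0.891, b = sin(fδ)/sin δ ≈ 0.522.
p = a·p₁ + b·p₂ ≈ (-0.917, -0.317, -0.243); φ = arcsin(p_z) ≈ -14.05°, λ = atan2(p_y, p_x) ≈ -160.96°.

≈ lat 14.1°S, lon 161.0°W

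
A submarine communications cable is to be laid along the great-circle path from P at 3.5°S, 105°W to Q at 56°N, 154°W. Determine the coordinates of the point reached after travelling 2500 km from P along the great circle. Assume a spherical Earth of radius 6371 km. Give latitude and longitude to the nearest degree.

Convert each endpoint to a unit vector on the sphere (x = cos φ cos λ, y = cos φ sin λ, z = sin φ).
The central angle between the endpoints is δ = arccos(p₁·p₂) ≈ 1.250 rad (71.6°). The total great-circle distance is δ·R ≈ 1.250 × 6371 ≈ 7962 km, so the target fraction is f = 2500/7962 ≈ 0.314.
Interpolate at f ≈ 0.314 with slerp weights a = sin((1−f)δ)/sin δ ≈ 0.797, b = sin(fδ)/sin δ ≈ 0.403.
p = a·p₁ + b·p₂ ≈ (-0.408, -0.867, 0.285); φ = arcsin(p_z) ≈ 16.59°, λ = atan2(p_y, p_x) ≈ -115.22°.

≈ 17°N, 115°W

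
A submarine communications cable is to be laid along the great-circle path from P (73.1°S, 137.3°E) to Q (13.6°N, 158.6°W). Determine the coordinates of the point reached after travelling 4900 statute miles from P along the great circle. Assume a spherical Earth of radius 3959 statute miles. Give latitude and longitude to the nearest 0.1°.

The haversine formula gives a central angle δ ≈ 1.673 rad (95.8°) between the endpoints. The total great-circle distance is δ·R ≈ 1.673 × 3959 ≈ 6622 mi, so the target fraction is f = 4900/6622 ≈ 0.740.
Interpolate at f ≈ 0.740 with slerp weights a = sin((1−f)δ)/sin δ ≈ 0.423, b = sin(fδ)/sin δ ≈ 0.950.
p = a·p₁ + b·p₂ ≈ (-0.950, -0.253, -0.182); φ = arcsin(p_z) ≈ -10.48°, λ = atan2(p_y, p_x) ≈ -165.07°.

≈ (10.5°S, 165.1°W)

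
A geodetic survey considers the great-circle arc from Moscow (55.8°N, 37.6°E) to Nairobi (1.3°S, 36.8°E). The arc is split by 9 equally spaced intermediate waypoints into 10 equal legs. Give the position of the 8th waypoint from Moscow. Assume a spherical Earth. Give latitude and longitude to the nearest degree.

≈ (10°N, 37°E)

Convert each endpoint to a unit vector on the sphere (x = cos φ cos λ, y = cos φ sin λ, z = sin φ).
The central angle between the endpoints is δ = arccos(p₁·p₂) ≈ 0.997 rad (57.1°).
Interpolate at f = 8/10 with slerp weights a = sin((1−f)δ)/sin δ ≈ 0.236, b = sin(fδ)/sin δ ≈ 0.852.
p = a·p₁ + b·p₂ ≈ (0.787, 0.591, 0.176); φ = arcsin(p_z) ≈ 10.12°, λ = atan2(p_y, p_x) ≈ 36.91°.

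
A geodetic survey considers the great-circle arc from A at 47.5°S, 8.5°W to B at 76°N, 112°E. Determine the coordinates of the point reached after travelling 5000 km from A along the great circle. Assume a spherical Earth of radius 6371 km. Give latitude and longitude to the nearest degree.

≈ 4°S, 6°E

Convert each endpoint to a unit vector on the sphere (x = cos φ cos λ, y = cos φ sin λ, z = sin φ).
The central angle between the endpoints is δ = arccos(p₁·p₂) ≈ 2.495 rad (143.0°). The total great-circle distance is δ·R ≈ 2.495 × 6371 ≈ 15898 km, so the target fraction is f = 5000/15898 ≈ 0.315.
Interpolate at f ≈ 0.315 with slerp weights a = sin((1−f)δ)/sin δ ≈ 1.644, b = sin(fδ)/sin δ ≈ 1.173.
p = a·p₁ + b·p₂ ≈ (0.992, 0.099, -0.074); φ = arcsin(p_z) ≈ -4.23°, λ = atan2(p_y, p_x) ≈ 5.70°.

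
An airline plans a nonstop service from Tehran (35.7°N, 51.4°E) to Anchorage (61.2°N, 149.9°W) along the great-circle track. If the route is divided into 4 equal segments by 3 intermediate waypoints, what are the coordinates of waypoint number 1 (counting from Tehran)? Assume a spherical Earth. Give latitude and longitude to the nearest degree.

≈ (56°N, 58°E)

Write both endpoints as unit vectors p₁, p₂ with components (cos φ cos λ, cos φ sin λ, sin φ).
The central angle between the endpoints is δ = arccos(p₁·p₂) ≈ 1.423 rad (81.6°).
Interpolate at f = 1/4 with slerp weights a = sin((1−f)δ)/sin δ ≈ 0.886, b = sin(fδ)/sin δ ≈ 0.352.
p = a·p₁ + b·p₂ ≈ (0.302, 0.477, 0.825); φ = arcsin(p_z) ≈ 55.63°, λ = atan2(p_y, p_x) ≈ 57.67°.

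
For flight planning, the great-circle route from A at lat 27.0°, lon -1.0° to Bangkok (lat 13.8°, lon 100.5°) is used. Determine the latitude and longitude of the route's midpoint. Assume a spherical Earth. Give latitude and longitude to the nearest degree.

Convert each endpoint to a unit vector on the sphere (x = cos φ cos λ, y = cos φ sin λ, z = sin φ).
The central angle between the endpoints is δ = arccos(p₁·p₂) ≈ 1.635 rad (93.7°).
Interpolate at f = 1/2 with slerp weights a = sin((1−f)δ)/sin δ ≈ 0.731, b = sin(fδ)/sin δ ≈ 0.731.
p = a·p₁ + b·p₂ ≈ (0.522, 0.687, 0.506); φ = arcsin(p_z) ≈ 30.41°, λ = atan2(p_y, p_x) ≈ 52.76°.

≈ lat 30°, lon 53°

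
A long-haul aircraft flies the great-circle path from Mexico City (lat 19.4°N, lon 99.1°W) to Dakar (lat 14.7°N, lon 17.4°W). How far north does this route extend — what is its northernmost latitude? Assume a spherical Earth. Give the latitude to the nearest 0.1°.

The great circle lies in the plane with unit normal n̂ = (p₁ × p₂)/|p₁ × p₂|.
Here n̂_z ≈ +0.925; the vertex latitude is φ_max = arccos|n̂_z| ≈ 22.4°.
Check via Clairaut: cos φ_max = |cos φ₁| · sin C = cos(19.4°)·sin(78.6°) ≈ 0.925, again giving ≈ 22.4°.

≈ 22.4°N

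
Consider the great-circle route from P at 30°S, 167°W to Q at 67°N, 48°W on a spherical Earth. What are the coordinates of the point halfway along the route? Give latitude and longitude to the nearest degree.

Write both endpoints as unit vectors p₁, p₂ with components (cos φ cos λ, cos φ sin λ, sin φ).
The central angle between the endpoints is δ = arccos(p₁·p₂) ≈ 2.245 rad (128.6°).
Interpolate at f = 1/2 with slerp weights a = sin((1−f)δ)/sin δ ≈ 1.154, b = sin(fδ)/sin δ ≈ 1.154.
p = a·p₁ + b·p₂ ≈ (-0.672, -0.560, 0.485); φ = arcsin(p_z) ≈ 29.02°, λ = atan2(p_y, p_x) ≈ -140.20°.

≈ 29°N, 140°W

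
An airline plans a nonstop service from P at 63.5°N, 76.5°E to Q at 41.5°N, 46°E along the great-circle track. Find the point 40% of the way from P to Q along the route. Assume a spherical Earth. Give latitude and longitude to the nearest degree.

Write both endpoints as unit vectors p₁, p₂ with components (cos φ cos λ, cos φ sin λ, sin φ).
The central angle between the endpoints is δ = arccos(p₁·p₂) ≈ 0.493 rad (28.2°).
Interpolate at f = 0.40 with slerp weights a = sin((1−f)δ)/sin δ ≈ 0.616, b = sin(fδ)/sin δ ≈ 0.414.
p = a·p₁ + b·p₂ ≈ (0.280, 0.490, 0.826); φ = arcsin(p_z) ≈ 55.64°, λ = atan2(p_y, p_x) ≈ 60.31°.

≈ 56°N, 60°E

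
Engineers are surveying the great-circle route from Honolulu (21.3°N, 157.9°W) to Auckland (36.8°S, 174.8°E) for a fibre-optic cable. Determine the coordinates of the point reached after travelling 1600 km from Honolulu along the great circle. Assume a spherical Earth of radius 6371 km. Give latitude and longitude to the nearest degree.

≈ 8°N, 164°W

Convert each endpoint to a unit vector on the sphere (x = cos φ cos λ, y = cos φ sin λ, z = sin φ).
The central angle between the endpoints is δ = arccos(p₁·p₂) ≈ 1.109 rad (63.6°). The total great-circle distance is δ·R ≈ 1.109 × 6371 ≈ 7067 km, so the target fraction is f = 1600/7067 ≈ 0.226.
Interpolate at f ≈ 0.226 with slerp weights a = sin((1−f)δ)/sin δ ≈ 0.845, b = sin(fδ)/sin δ ≈ 0.278.
p = a·p₁ + b·p₂ ≈ (-0.951, -0.276, 0.141); φ = arcsin(p_z) ≈ 8.09°, λ = atan2(p_y, p_x) ≈ -163.81°.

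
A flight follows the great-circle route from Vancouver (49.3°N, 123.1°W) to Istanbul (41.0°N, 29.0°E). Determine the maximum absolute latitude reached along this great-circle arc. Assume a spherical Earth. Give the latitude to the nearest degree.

≈ 77°N

The great circle lies in the plane with unit normal n̂ = (p₁ × p₂)/|p₁ × p₂|.
Here n̂_z ≈ +0.231; the vertex latitude is φ_max = arccos|n̂_z| ≈ 76.7°.
Check via Clairaut: cos φ_max = |cos φ₁| · sin C = cos(49.3°)·sin(20.7°) ≈ 0.231, again giving ≈ 76.7°.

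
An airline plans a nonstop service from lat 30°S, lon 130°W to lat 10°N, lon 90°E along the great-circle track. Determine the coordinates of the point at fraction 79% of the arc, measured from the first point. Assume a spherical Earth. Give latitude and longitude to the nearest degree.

From cos δ = sin φ₁ sin φ₂ + cos φ₁ cos φ₂ cos Δλ, the central angle is δ ≈ 2.404 rad (137.7°).
Interpolate at f = 0.79 with slerp weights a = sin((1−f)δ)/sin δ ≈ 0.719, b = sin(fδ)/sin δ ≈ 1.408.
p = a·p₁ + b·p₂ ≈ (-0.400, 0.909, -0.115); φ = arcsin(p_z) ≈ -6.62°, λ = atan2(p_y, p_x) ≈ 113.77°.

≈ lat 7°S, lon 114°E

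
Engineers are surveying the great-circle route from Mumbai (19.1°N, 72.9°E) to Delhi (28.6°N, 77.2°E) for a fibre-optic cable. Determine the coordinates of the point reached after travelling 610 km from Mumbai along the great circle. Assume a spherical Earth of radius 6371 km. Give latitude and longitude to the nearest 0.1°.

The haversine formula gives a central angle δ ≈ 0.179 rad (10.3°) between the endpoints. The total great-circle distance is δ·R ≈ 0.179 × 6371 ≈ 1143 km, so the target fraction is f = 610/1143 ≈ 0.534.
Interpolate at f ≈ 0.534 with slerp weights a = sin((1−f)δ)/sin δ ≈ 0.468, b = sin(fδ)/sin δ ≈ 0.536.
p = a·p₁ + b·p₂ ≈ (0.234, 0.882, 0.410); φ = arcsin(p_z) ≈ 24.19°, λ = atan2(p_y, p_x) ≈ 75.12°.

≈ 24.2°N, 75.1°E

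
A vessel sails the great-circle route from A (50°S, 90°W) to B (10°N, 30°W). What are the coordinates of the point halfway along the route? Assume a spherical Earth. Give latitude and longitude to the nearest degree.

Convert each endpoint to a unit vector on the sphere (x = cos φ cos λ, y = cos φ sin λ, z = sin φ).
The central angle between the endpoints is δ = arccos(p₁·p₂) ≈ 1.386 rad (79.4°).
Interpolate at f = 1/2 with slerp weights a = sin((1−f)δ)/sin δ ≈ 0.650, b = sin(fδ)/sin δ ≈ 0.650.
p = a·p₁ + b·p₂ ≈ (0.554, -0.738, -0.385); φ = arcsin(p_z) ≈ -22.65°, λ = atan2(p_y, p_x) ≈ -53.08°.

≈ (23°S, 53°W)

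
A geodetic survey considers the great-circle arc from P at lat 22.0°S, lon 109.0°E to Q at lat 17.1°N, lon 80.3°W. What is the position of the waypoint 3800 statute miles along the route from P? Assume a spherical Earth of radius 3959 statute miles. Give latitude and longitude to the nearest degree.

The haversine formula gives a central angle δ ≈ 2.966 rad (170.0°) between the endpoints. The total great-circle distance is δ·R ≈ 2.966 × 3959 ≈ 11744 mi, so the target fraction is f = 3800/11744 ≈ 0.324.
Interpolate at f ≈ 0.324 with slerp weights a = sin((1−f)δ)/sin δ ≈ 5.202, b = sin(fδ)/sin δ ≈ 4.700.
p = a·p₁ + b·p₂ ≈ (-0.813, 0.132, -0.567); φ = arcsin(p_z) ≈ -34.51°, λ = atan2(p_y, p_x) ≈ 170.77°.

≈ lat 35°S, lon 171°E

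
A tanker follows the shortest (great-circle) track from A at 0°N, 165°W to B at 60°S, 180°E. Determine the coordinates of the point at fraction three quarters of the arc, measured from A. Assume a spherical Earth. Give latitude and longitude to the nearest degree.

Write both endpoints as unit vectors p₁, p₂ with components (cos φ cos λ, cos φ sin λ, sin φ).
The central angle between the endpoints is δ = arccos(p₁·p₂) ≈ 1.067 rad (61.1°).
Interpolate at f = 3/4 with slerp weights a = sin((1−f)δ)/sin δ ≈ 0.301, b = sin(fδ)/sin δ ≈ 0.819.
p = a·p₁ + b·p₂ ≈ (-0.700, -0.078, -0.710); φ = arcsin(p_z) ≈ -45.20°, λ = atan2(p_y, p_x) ≈ -173.65°.

≈ 45°S, 174°W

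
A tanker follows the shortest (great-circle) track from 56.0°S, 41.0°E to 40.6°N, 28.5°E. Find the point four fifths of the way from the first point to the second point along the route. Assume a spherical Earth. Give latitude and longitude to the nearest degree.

≈ 21°N, 31°E

Convert each endpoint to a unit vector on the sphere (x = cos φ cos λ, y = cos φ sin λ, z = sin φ).
The central angle between the endpoints is δ = arccos(p₁·p₂) ≈ 1.696 rad (97.2°).
Interpolate at f = 4/5 with slerp weights a = sin((1−f)δ)/sin δ ≈ 0.335, b = sin(fδ)/sin δ ≈ 0.985.
p = a·p₁ + b·p₂ ≈ (0.799, 0.480, 0.363); φ = arcsin(p_z) ≈ 21.28°, λ = atan2(p_y, p_x) ≈ 31.00°.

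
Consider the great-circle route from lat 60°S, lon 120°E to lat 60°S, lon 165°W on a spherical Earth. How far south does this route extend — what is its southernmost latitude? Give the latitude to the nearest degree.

≈ 65°S

The great circle lies in the plane with unit normal n̂ = (p₁ × p₂)/|p₁ × p₂|.
Here n̂_z ≈ +0.416; the vertex latitude is φ_max = arccos|n̂_z| ≈ 65.4°.
Check via Clairaut: cos φ_max = |cos φ₁| · sin C = cos(60.0°)·sin(123.6°) ≈ 0.416, again giving ≈ 65.4°.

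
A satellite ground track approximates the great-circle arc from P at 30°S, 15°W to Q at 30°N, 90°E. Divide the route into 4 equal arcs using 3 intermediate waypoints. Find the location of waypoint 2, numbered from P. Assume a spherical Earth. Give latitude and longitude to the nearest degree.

Write both endpoints as unit vectors p₁, p₂ with components (cos φ cos λ, cos φ sin λ, sin φ).
The central angle between the endpoints is δ = arccos(p₁·p₂) ≈ 2.031 rad (116.4°).
Interpolate at f = 2/4 with slerp weights a = sin((1−f)δ)/sin δ ≈ 0.948, b = sin(fδ)/sin δ ≈ 0.948.
p = a·p₁ + b·p₂ ≈ (0.793, 0.609, 0.000); φ = arcsin(p_z) ≈ 0.00°, λ = atan2(p_y, p_x) ≈ 37.50°.

≈ 0°N, 38°E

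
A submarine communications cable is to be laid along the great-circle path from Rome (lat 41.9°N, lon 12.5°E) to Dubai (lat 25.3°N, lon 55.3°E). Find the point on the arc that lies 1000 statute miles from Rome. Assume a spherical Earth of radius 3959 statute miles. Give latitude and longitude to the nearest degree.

From cos δ = sin φ₁ sin φ₂ + cos φ₁ cos φ₂ cos Δλ, the central angle is δ ≈ 0.677 rad (38.8°). The total great-circle distance is δ·R ≈ 0.677 × 3959 ≈ 2682 mi, so the target fraction is f = 1000/2682 ≈ 0.373.
Interpolate at f ≈ 0.373 with slerp weights a = sin((1−f)δ)/sin δ ≈ 0.658, b = sin(fδ)/sin δ ≈ 0.399.
p = a·p₁ + b·p₂ ≈ (0.683, 0.402, 0.610); φ = arcsin(p_z) ≈ 37.56°, λ = atan2(p_y, p_x) ≈ 30.49°.

≈ lat 38°N, lon 30°E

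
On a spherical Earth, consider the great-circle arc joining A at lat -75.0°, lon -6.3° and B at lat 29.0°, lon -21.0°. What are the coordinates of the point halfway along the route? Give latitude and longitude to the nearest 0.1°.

≈ lat -23.1°, lon -17.7°

The haversine formula gives a central angle δ ≈ 1.823 rad (104.4°) between the endpoints.
Interpolate at f = 1/2 with slerp weights a = sin((1−f)δ)/sin δ ≈ 0.816, b = sin(fδ)/sin δ ≈ 0.816.
p = a·p₁ + b·p₂ ≈ (0.876, -0.279, -0.393); φ = arcsin(p_z) ≈ -23.12°, λ = atan2(p_y, p_x) ≈ -17.66°.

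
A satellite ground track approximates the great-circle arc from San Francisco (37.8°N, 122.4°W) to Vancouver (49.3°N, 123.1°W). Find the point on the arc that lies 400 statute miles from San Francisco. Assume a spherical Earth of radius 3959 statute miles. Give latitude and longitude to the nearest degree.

From cos δ = sin φ₁ sin φ₂ + cos φ₁ cos φ₂ cos Δλ, the central angle is δ ≈ 0.201 rad (11.5°). The total great-circle distance is δ·R ≈ 0.201 × 3959 ≈ 795 mi, so the target fraction is f = 400/795 ≈ 0.503.
Interpolate at f ≈ 0.503 with slerp weights a = sin((1−f)δ)/sin δ ≈ 0.500, b = sin(fδ)/sin δ ≈ 0.505.
p = a·p₁ + b·p₂ ≈ (-0.392, -0.609, 0.689); φ = arcsin(p_z) ≈ 43.58°, λ = atan2(p_y, p_x) ≈ -122.72°.

≈ (44°N, 123°W)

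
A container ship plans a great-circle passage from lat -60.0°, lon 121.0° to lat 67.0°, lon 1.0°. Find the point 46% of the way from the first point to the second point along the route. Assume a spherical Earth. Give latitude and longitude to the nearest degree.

Write both endpoints as unit vectors p₁, p₂ with components (cos φ cos λ, cos φ sin λ, sin φ).
The central angle between the endpoints is δ = arccos(p₁·p₂) ≈ 2.679 rad (153.5°).
Interpolate at f = 0.46 with slerp weights a = sin((1−f)δ)/sin δ ≈ 2.223, b = sin(fδ)/sin δ ≈ 2.113.
p = a·p₁ + b·p₂ ≈ (0.253, 0.967, 0.020); φ = arcsin(p_z) ≈ 1.14°, λ = atan2(p_y, p_x) ≈ 75.34°.

≈ lat 1°, lon 75°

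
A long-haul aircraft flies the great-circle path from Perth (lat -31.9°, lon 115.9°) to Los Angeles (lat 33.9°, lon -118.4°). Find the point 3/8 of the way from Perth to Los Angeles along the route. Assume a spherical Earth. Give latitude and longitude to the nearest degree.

≈ lat -8°, lon 164°

Write both endpoints as unit vectors p₁, p₂ with components (cos φ cos λ, cos φ sin λ, sin φ).
The central angle between the endpoints is δ = arccos(p₁·p₂) ≈ 2.355 rad (134.9°).
Interpolate at f = 3/8 with slerp weights a = sin((1−f)δ)/sin δ ≈ 1.405, b = sin(fδ)/sin δ ≈ 1.091.
p = a·p₁ + b·p₂ ≈ (-0.952, 0.277, -0.134); φ = arcsin(p_z) ≈ -7.70°, λ = atan2(p_y, p_x) ≈ 163.80°.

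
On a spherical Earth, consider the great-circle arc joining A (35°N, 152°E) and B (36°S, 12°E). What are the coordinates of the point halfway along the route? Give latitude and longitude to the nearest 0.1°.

≈ (1.5°S, 83.0°E)

From cos δ = sin φ₁ sin φ₂ + cos φ₁ cos φ₂ cos Δλ, the central angle is δ ≈ 2.577 rad (147.7°).
Interpolate at f = 1/2 with slerp weights a = sin((1−f)δ)/sin δ ≈ 1.795, b = sin(fδ)/sin δ ≈ 1.795.
p = a·p₁ + b·p₂ ≈ (0.122, 0.992, -0.026); φ = arcsin(p_z) ≈ -1.46°, λ = atan2(p_y, p_x) ≈ 82.98°.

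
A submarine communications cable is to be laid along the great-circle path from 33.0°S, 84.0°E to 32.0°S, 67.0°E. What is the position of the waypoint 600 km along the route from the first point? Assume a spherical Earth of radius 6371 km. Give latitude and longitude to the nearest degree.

Write both endpoints as unit vectors p₁, p₂ with components (cos φ cos λ, cos φ sin λ, sin φ).
The central angle between the endpoints is δ = arccos(p₁·p₂) ≈ 0.251 rad (14.4°). The total great-circle distance is δ·R ≈ 0.251 × 6371 ≈ 1596 km, so the target fraction is f = 600/1596 ≈ 0.376.
Interpolate at f ≈ 0.376 with slerp weights a = sin((1−f)δ)/sin δ ≈ 0.628, b = sin(fδ)/sin δ ≈ 0.379.
p = a·p₁ + b·p₂ ≈ (0.181, 0.820, -0.543); φ = arcsin(p_z) ≈ -32.89°, λ = atan2(p_y, p_x) ≈ 77.57°.

≈ 33°S, 78°E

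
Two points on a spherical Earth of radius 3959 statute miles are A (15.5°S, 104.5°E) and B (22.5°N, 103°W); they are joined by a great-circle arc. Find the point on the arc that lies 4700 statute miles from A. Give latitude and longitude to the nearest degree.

≈ (11°N, 168°E)

Convert each endpoint to a unit vector on the sphere (x = cos φ cos λ, y = cos φ sin λ, z = sin φ).
The central angle between the endpoints is δ = arccos(p₁·p₂) ≈ 2.672 rad (153.1°). The total great-circle distance is δ·R ≈ 2.672 × 3959 ≈ 10580 mi, so the target fraction is f = 4700/10580 ≈ 0.444.
Interpolate at f ≈ 0.444 with slerp weights a = sin((1−f)δ)/sin δ ≈ 2.204, b = sin(fδ)/sin δ ≈ 2.051.
p = a·p₁ + b·p₂ ≈ (-0.958, 0.210, 0.196); φ = arcsin(p_z) ≈ 11.30°, λ = atan2(p_y, p_x) ≈ 167.66°.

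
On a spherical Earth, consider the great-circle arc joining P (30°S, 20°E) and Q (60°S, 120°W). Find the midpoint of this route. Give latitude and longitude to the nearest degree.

The haversine formula gives a central angle δ ≈ 1.469 rad (84.2°) between the endpoints.
Interpolate at f = 1/2 with slerp weights a = sin((1−f)δ)/sin δ ≈ 0.674, b = sin(fδ)/sin δ ≈ 0.674.
p = a·p₁ + b·p₂ ≈ (0.380, -0.092, -0.920); φ = arcsin(p_z) ≈ -66.99°, λ = atan2(p_y, p_x) ≈ -13.64°.

≈ (67°S, 14°W)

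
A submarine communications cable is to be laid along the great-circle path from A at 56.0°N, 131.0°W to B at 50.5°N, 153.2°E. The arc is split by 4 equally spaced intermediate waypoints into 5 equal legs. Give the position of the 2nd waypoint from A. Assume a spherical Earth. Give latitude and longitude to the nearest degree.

≈ 60°N, 163°W

Convert each endpoint to a unit vector on the sphere (x = cos φ cos λ, y = cos φ sin λ, z = sin φ).
The central angle between the endpoints is δ = arccos(p₁·p₂) ≈ 0.757 rad (43.4°).
Interpolate at f = 2/5 with slerp weights a = sin((1−f)δ)/sin δ ≈ 0.639, b = sin(fδ)/sin δ ≈ 0.434.
p = a·p₁ + b·p₂ ≈ (-0.481, -0.145, 0.865); φ = arcsin(p_z) ≈ 59.85°, λ = atan2(p_y, p_x) ≈ -163.21°.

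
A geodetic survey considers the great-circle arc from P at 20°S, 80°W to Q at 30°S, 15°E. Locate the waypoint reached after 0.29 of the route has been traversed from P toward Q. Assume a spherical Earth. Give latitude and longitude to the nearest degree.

≈ 30°S, 55°W

Write both endpoints as unit vectors p₁, p₂ with components (cos φ cos λ, cos φ sin λ, sin φ).
The central angle between the endpoints is δ = arccos(p₁·p₂) ≈ 1.471 rad (84.3°).
Interpolate at f = 0.29 with slerp weights a = sin((1−f)δ)/sin δ ≈ 0.869, b = sin(fδ)/sin δ ≈ 0.416.
p = a·p₁ + b·p₂ ≈ (0.490, -0.711, -0.505); φ = arcsin(p_z) ≈ -30.33°, λ = atan2(p_y, p_x) ≈ -55.45°.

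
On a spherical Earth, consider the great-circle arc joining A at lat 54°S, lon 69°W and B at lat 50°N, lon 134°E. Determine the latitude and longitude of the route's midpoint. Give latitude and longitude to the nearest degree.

≈ lat 10°S, lon 160°W

From cos δ = sin φ₁ sin φ₂ + cos φ₁ cos φ₂ cos Δλ, the central angle is δ ≈ 2.886 rad (165.4°).
Interpolate at f = 1/2 with slerp weights a = sin((1−f)δ)/sin δ ≈ 3.924, b = sin(fδ)/sin δ ≈ 3.924.
p = a·p₁ + b·p₂ ≈ (-0.926, -0.339, -0.169); φ = arcsin(p_z) ≈ -9.71°, λ = atan2(p_y, p_x) ≈ -159.89°.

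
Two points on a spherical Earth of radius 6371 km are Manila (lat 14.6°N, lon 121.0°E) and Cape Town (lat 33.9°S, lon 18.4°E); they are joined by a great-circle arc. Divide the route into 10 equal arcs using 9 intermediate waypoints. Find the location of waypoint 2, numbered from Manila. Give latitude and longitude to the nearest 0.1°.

≈ lat 2.8°N, lon 102.6°E

Convert each endpoint to a unit vector on the sphere (x = cos φ cos λ, y = cos φ sin λ, z = sin φ).
The central angle between the endpoints is δ = arccos(p₁·p₂) ≈ 1.892 rad (108.4°).
Interpolate at f = 2/10 with slerp weights a = sin((1−f)δ)/sin δ ≈ 1.052, b = sin(fδ)/sin δ ≈ 0.389.
p = a·p₁ + b·p₂ ≈ (-0.218, 0.975, 0.048); φ = arcsin(p_z) ≈ 2.75°, λ = atan2(p_y, p_x) ≈ 102.59°.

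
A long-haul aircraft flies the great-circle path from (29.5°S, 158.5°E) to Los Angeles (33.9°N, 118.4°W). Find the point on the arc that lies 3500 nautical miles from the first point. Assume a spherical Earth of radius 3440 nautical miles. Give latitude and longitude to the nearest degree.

Write both endpoints as unit vectors p₁, p₂ with components (cos φ cos λ, cos φ sin λ, sin φ).
The central angle between the endpoints is δ = arccos(p₁·p₂) ≈ 1.760 rad (100.8°). The total great-circle distance is δ·R ≈ 1.760 × 3440 ≈ 6054 nmi, so the target fraction is f = 3500/6054 ≈ 0.578.
Interpolate at f ≈ 0.578 with slerp weights a = sin((1−f)δ)/sin δ ≈ 0.688, b = sin(fδ)/sin δ ≈ 0.866.
p = a·p₁ + b·p₂ ≈ (-0.899, -0.413, 0.144); φ = arcsin(p_z) ≈ 8.29°, λ = atan2(p_y, p_x) ≈ -155.34°.

≈ (8°N, 155°W)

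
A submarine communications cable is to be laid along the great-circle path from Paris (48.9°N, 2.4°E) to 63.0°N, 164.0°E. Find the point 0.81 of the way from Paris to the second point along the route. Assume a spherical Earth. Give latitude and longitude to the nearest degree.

≈ 75°N, 153°E

Convert each endpoint to a unit vector on the sphere (x = cos φ cos λ, y = cos φ sin λ, z = sin φ).
The central angle between the endpoints is δ = arccos(p₁·p₂) ≈ 1.172 rad (67.2°).
Interpolate at f = 0.81 with slerp weights a = sin((1−f)δ)/sin δ ≈ 0.240, b = sin(fδ)/sin δ ≈ 0.882.
p = a·p₁ + b·p₂ ≈ (-0.228, 0.117, 0.967); φ = arcsin(p_z) ≈ 75.17°, λ = atan2(p_y, p_x) ≈ 152.80°.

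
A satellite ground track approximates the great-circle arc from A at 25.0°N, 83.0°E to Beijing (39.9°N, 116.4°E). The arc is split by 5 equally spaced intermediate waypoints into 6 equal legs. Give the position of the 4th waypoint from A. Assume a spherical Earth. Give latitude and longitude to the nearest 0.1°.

≈ 36.0°N, 104.0°E

The haversine formula gives a central angle δ ≈ 0.552 rad (31.6°) between the endpoints.
Interpolate at f = 4/6 with slerp weights a = sin((1−f)δ)/sin δ ≈ 0.349, b = sin(fδ)/sin δ ≈ 0.686.
p = a·p₁ + b·p₂ ≈ (-0.195, 0.785, 0.588); φ = arcsin(p_z) ≈ 35.98°, λ = atan2(p_y, p_x) ≈ 103.98°.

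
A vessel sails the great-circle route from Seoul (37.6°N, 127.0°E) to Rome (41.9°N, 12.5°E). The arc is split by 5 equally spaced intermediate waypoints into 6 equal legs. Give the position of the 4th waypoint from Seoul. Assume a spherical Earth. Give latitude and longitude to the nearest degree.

Convert each endpoint to a unit vector on the sphere (x = cos φ cos λ, y = cos φ sin λ, z = sin φ).
The central angle between the endpoints is δ = arccos(p₁·p₂) ≈ 1.407 rad (80.6°).
Interpolate at f = 4/6 with slerp weights a = sin((1−f)δ)/sin δ ≈ 0.458, b = sin(fδ)/sin δ ≈ 0.817.
p = a·p₁ + b·p₂ ≈ (0.375, 0.422, 0.825); φ = arcsin(p_z) ≈ 55.63°, λ = atan2(p_y, p_x) ≈ 48.31°.

≈ 56°N, 48°E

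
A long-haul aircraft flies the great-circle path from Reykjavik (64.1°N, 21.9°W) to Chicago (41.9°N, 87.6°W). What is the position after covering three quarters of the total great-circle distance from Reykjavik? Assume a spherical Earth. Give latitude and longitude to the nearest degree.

≈ (50°N, 78°W)

From cos δ = sin φ₁ sin φ₂ + cos φ₁ cos φ₂ cos Δλ, the central angle is δ ≈ 0.746 rad (42.7°).
Interpolate at f = 3/4 with slerp weights a = sin((1−f)δ)/sin δ ≈ 0.273, b = sin(fδ)/sin δ ≈ 0.782.
p = a·p₁ + b·p₂ ≈ (0.135, -0.626, 0.768); φ = arcsin(p_z) ≈ 50.17°, λ = atan2(p_y, p_x) ≈ -77.82°.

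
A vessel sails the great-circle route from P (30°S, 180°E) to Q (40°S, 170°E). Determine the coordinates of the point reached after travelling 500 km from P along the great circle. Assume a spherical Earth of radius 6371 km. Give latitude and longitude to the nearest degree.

≈ (34°S, 177°E)

From cos δ = sin φ₁ sin φ₂ + cos φ₁ cos φ₂ cos Δλ, the central angle is δ ≈ 0.225 rad (12.9°). The total great-circle distance is δ·R ≈ 0.225 × 6371 ≈ 1435 km, so the target fraction is f = 500/1435 ≈ 0.348.
Interpolate at f ≈ 0.348 with slerp weights a = sin((1−f)δ)/sin δ ≈ 0.655, b = sin(fδ)/sin δ ≈ 0.351.
p = a·p₁ + b·p₂ ≈ (-0.832, 0.047, -0.553); φ = arcsin(p_z) ≈ -33.57°, λ = atan2(p_y, p_x) ≈ 176.79°.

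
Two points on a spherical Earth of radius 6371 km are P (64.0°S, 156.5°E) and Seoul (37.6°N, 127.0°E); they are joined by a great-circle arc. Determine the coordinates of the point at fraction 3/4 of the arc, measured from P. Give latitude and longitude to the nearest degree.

Write both endpoints as unit vectors p₁, p₂ with components (cos φ cos λ, cos φ sin λ, sin φ).
The central angle between the endpoints is δ = arccos(p₁·p₂) ≈ 1.819 rad (104.2°).
Interpolate at f = 3/4 with slerp weights a = sin((1−f)δ)/sin δ ≈ 0.453, b = sin(fδ)/sin δ ≈ 1.010.
p = a·p₁ + b·p₂ ≈ (-0.664, 0.718, 0.209); φ = arcsin(p_z) ≈ 12.05°, λ = atan2(p_y, p_x) ≈ 132.74°.

≈ (12°N, 133°E)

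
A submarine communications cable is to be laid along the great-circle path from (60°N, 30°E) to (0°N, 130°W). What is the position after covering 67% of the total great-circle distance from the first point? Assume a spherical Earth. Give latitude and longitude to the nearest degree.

≈ (38°N, 121°W)

Convert each endpoint to a unit vector on the sphere (x = cos φ cos λ, y = cos φ sin λ, z = sin φ).
The central angle between the endpoints is δ = arccos(p₁·p₂) ≈ 2.060 rad (118.0°).
Interpolate at f = 0.67 with slerp weights a = sin((1−f)δ)/sin δ ≈ 0.712, b = sin(fδ)/sin δ ≈ 1.112.
p = a·p₁ + b·p₂ ≈ (-0.407, -0.674, 0.617); φ = arcsin(p_z) ≈ 38.08°, λ = atan2(p_y, p_x) ≈ -121.10°.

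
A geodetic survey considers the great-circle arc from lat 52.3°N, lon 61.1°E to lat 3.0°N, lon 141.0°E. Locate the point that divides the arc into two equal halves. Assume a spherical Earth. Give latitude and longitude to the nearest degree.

From cos δ = sin φ₁ sin φ₂ + cos φ₁ cos φ₂ cos Δλ, the central angle is δ ≈ 1.422 rad (81.5°).
Interpolate at f = 1/2 with slerp weights a = sin((1−f)δ)/sin δ ≈ 0.660, b = sin(fδ)/sin δ ≈ 0.660.
p = a·p₁ + b·p₂ ≈ (-0.317, 0.768, 0.557); φ = arcsin(p_z) ≈ 33.82°, λ = atan2(p_y, p_x) ≈ 112.44°.

≈ lat 34°N, lon 112°E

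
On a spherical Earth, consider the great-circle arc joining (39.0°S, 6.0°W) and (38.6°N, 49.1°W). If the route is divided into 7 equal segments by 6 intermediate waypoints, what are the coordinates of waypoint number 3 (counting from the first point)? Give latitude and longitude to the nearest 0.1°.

Convert each endpoint to a unit vector on the sphere (x = cos φ cos λ, y = cos φ sin λ, z = sin φ).
The central angle between the endpoints is δ = arccos(p₁·p₂) ≈ 1.520 rad (87.1°).
Interpolate at f = 3/7 with slerp weights a = sin((1−f)δ)/sin δ ≈ 0.764, b = sin(fδ)/sin δ ≈ 0.607.
p = a·p₁ + b·p₂ ≈ (0.901, -0.421, -0.102); φ = arcsin(p_z) ≈ -5.87°, λ = atan2(p_y, p_x) ≈ -25.02°.

≈ (5.9°S, 25.0°W)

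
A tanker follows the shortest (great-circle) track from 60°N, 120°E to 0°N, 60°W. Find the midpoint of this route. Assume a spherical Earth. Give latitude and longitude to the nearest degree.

Convert each endpoint to a unit vector on the sphere (x = cos φ cos λ, y = cos φ sin λ, z = sin φ).
The central angle between the endpoints is δ = arccos(p₁·p₂) ≈ 2.094 rad (120.0°).
Interpolate at f = 1/2 with slerp weights a = sin((1−f)δ)/sin δ ≈ 1.000, b = sin(fδ)/sin δ ≈ 1.000.
p = a·p₁ + b·p₂ ≈ (0.250, -0.433, 0.866); φ = arcsin(p_z) ≈ 60.00°, λ = atan2(p_y, p_x) ≈ -60.00°.

≈ 60°N, 60°W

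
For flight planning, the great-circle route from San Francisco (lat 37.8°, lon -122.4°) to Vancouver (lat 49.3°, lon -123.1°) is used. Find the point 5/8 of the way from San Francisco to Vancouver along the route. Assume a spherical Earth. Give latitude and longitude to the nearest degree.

≈ lat 45°, lon -123°

Convert each endpoint to a unit vector on the sphere (x = cos φ cos λ, y = cos φ sin λ, z = sin φ).
The central angle between the endpoints is δ = arccos(p₁·p₂) ≈ 0.201 rad (11.5°).
Interpolate at f = 5/8 with slerp weights a = sin((1−f)δ)/sin δ ≈ 0.377, b = sin(fδ)/sin δ ≈ 0.628.
p = a·p₁ + b·p₂ ≈ (-0.383, -0.594, 0.707); φ = arcsin(p_z) ≈ 44.99°, λ = atan2(p_y, p_x) ≈ -122.81°.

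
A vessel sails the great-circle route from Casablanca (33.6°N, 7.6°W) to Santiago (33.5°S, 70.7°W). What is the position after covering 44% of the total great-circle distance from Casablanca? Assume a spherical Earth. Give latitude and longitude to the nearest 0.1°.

≈ 4.3°N, 35.8°W

The haversine formula gives a central angle δ ≈ 1.562 rad (89.5°) between the endpoints.
Interpolate at f = 0.44 with slerp weights a = sin((1−f)δ)/sin δ ≈ 0.767, b = sin(fδ)/sin δ ≈ 0.634.
p = a·p₁ + b·p₂ ≈ (0.808, -0.584, 0.074); φ = arcsin(p_z) ≈ 4.27°, λ = atan2(p_y, p_x) ≈ -35.84°.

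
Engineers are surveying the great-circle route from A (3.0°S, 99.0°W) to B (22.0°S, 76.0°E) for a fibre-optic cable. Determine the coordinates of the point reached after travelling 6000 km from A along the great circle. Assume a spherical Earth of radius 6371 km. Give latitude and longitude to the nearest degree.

Write both endpoints as unit vectors p₁, p₂ with components (cos φ cos λ, cos φ sin λ, sin φ).
The central angle between the endpoints is δ = arccos(p₁·p₂) ≈ 2.697 rad (154.5°). The total great-circle distance is δ·R ≈ 2.697 × 6371 ≈ 17183 km, so the target fraction is f = 6000/17183 ≈ 0.349.
Interpolate at f ≈ 0.349 with slerp weights a = sin((1−f)δ)/sin δ ≈ 2.286, b = sin(fδ)/sin δ ≈ 1.880.
p = a·p₁ + b·p₂ ≈ (0.065, -0.563, -0.824); φ = arcsin(p_z) ≈ -55.48°, λ = atan2(p_y, p_x) ≈ -83.45°.

≈ (55°S, 83°W)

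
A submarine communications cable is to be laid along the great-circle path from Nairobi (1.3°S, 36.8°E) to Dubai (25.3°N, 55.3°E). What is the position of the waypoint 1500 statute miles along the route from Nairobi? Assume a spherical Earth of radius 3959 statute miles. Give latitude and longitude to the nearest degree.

Write both endpoints as unit vectors p₁, p₂ with components (cos φ cos λ, cos φ sin λ, sin φ).
The central angle between the endpoints is δ = arccos(p₁·p₂) ≈ 0.560 rad (32.1°). The total great-circle distance is δ·R ≈ 0.560 × 3959 ≈ 2216 mi, so the target fraction is f = 1500/2216 ≈ 0.677.
Interpolate at f ≈ 0.677 with slerp weights a = sin((1−f)δ)/sin δ ≈ 0.339, b = sin(fδ)/sin δ ≈ 0.697.
p = a·p₁ + b·p₂ ≈ (0.630, 0.721, 0.290); φ = arcsin(p_z) ≈ 16.86°, λ = atan2(p_y, p_x) ≈ 48.86°.

≈ (17°N, 49°E)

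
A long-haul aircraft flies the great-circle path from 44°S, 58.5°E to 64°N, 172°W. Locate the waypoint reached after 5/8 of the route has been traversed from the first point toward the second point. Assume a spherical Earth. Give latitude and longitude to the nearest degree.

The haversine formula gives a central angle δ ≈ 2.541 rad (145.6°) between the endpoints.
Interpolate at f = 5/8 with slerp weights a = sin((1−f)δ)/sin δ ≈ 1.442, b = sin(fδ)/sin δ ≈ 1.769.
p = a·p₁ + b·p₂ ≈ (-0.226, 0.777, 0.588); φ = arcsin(p_z) ≈ 36.03°, λ = atan2(p_y, p_x) ≈ 106.22°.

≈ 36°N, 106°E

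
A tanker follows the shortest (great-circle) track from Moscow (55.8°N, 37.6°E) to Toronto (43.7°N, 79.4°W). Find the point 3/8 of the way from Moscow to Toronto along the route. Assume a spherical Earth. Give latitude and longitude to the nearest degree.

≈ 67°N, 12°W

From cos δ = sin φ₁ sin φ₂ + cos φ₁ cos φ₂ cos Δλ, the central angle is δ ≈ 1.173 rad (67.2°).
Interpolate at f = 3/8 with slerp weights a = sin((1−f)δ)/sin δ ≈ 0.726, b = sin(fδ)/sin δ ≈ 0.462.
p = a·p₁ + b·p₂ ≈ (0.385, -0.079, 0.920); φ = arcsin(p_z) ≈ 66.87°, λ = atan2(p_y, p_x) ≈ -11.65°.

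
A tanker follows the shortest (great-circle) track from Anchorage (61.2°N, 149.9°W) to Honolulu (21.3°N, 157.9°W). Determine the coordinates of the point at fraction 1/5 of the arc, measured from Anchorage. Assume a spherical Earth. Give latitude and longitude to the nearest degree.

≈ 53°N, 153°W

Convert each endpoint to a unit vector on the sphere (x = cos φ cos λ, y = cos φ sin λ, z = sin φ).
The central angle between the endpoints is δ = arccos(p₁·p₂) ≈ 0.703 rad (40.3°).
Interpolate at f = 1/5 with slerp weights a = sin((1−f)δ)/sin δ ≈ 0.825, b = sin(fδ)/sin δ ≈ 0.217.
p = a·p₁ + b·p₂ ≈ (-0.531, -0.275, 0.801); φ = arcsin(p_z) ≈ 53.27°, λ = atan2(p_y, p_x) ≈ -152.59°.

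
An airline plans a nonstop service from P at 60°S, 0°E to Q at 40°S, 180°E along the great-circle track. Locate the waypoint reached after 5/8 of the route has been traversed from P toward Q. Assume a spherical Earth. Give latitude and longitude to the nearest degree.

Convert each endpoint to a unit vector on the sphere (x = cos φ cos λ, y = cos φ sin λ, z = sin φ).
The central angle between the endpoints is δ = arccos(p₁·p₂) ≈ 1.396 rad (80.0°).
Interpolate at f = 5/8 with slerp weights a = sin((1−f)δ)/sin δ ≈ 0.508, b = sin(fδ)/sin δ ≈ 0.778.
p = a·p₁ + b·p₂ ≈ (-0.342, -0.000, -0.940); φ = arcsin(p_z) ≈ -70.00°, λ = atan2(p_y, p_x) ≈ -180.00°.

≈ 70°S, 180°E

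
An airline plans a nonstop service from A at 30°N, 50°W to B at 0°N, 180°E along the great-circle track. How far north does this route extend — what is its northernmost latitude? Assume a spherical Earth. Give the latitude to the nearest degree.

The great circle lies in the plane with unit normal n̂ = (p₁ × p₂)/|p₁ × p₂|.
Here n̂_z ≈ -0.799; the vertex latitude is φ_max = arccos|n̂_z| ≈ 37.0°.
Check via Clairaut: cos φ_max = |cos φ₁| · sin C = cos(30.0°)·sin(67.2°) ≈ 0.799, again giving ≈ 37.0°.

≈ 37°N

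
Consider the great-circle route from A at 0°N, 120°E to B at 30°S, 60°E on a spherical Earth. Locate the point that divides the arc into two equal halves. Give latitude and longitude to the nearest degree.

From cos δ = sin φ₁ sin φ₂ + cos φ₁ cos φ₂ cos Δλ, the central angle is δ ≈ 1.123 rad (64.3°).
Interpolate at f = 1/2 with slerp weights a = sin((1−f)δ)/sin δ ≈ 0.591, b = sin(fδ)/sin δ ≈ 0.591.
p = a·p₁ + b·p₂ ≈ (-0.040, 0.955, -0.295); φ = arcsin(p_z) ≈ -17.18°, λ = atan2(p_y, p_x) ≈ 92.37°.

≈ 17°S, 92°E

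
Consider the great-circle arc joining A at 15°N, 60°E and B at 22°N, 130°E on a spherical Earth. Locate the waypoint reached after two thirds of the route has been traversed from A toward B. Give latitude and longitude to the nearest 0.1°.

≈ 23.0°N, 106.1°E

Convert each endpoint to a unit vector on the sphere (x = cos φ cos λ, y = cos φ sin λ, z = sin φ).
The central angle between the endpoints is δ = arccos(p₁·p₂) ≈ 1.156 rad (66.2°).
Interpolate at f = 2/3 with slerp weights a = sin((1−f)δ)/sin δ ≈ 0.411, b = sin(fδ)/sin δ ≈ 0.761.
p = a·p₁ + b·p₂ ≈ (-0.255, 0.884, 0.391); φ = arcsin(p_z) ≈ 23.04°, λ = atan2(p_y, p_x) ≈ 106.11°.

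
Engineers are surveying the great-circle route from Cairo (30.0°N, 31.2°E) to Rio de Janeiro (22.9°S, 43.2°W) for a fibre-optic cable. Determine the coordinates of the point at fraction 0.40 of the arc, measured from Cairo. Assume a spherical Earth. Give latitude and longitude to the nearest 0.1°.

≈ 10.1°N, 0.4°W

From cos δ = sin φ₁ sin φ₂ + cos φ₁ cos φ₂ cos Δλ, the central angle is δ ≈ 1.551 rad (88.9°).
Interpolate at f = 0.40 with slerp weights a = sin((1−f)δ)/sin δ ≈ 0.802, b = sin(fδ)/sin δ ≈ 0.581.
p = a·p₁ + b·p₂ ≈ (0.985, -0.007, 0.175); φ = arcsin(p_z) ≈ 10.07°, λ = atan2(p_y, p_x) ≈ -0.40°.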